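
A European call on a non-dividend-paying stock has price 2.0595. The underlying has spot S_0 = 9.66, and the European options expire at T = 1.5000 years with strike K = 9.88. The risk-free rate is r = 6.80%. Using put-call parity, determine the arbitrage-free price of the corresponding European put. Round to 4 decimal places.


Answer: Put price = 1.3214

Derivation:
Put-call parity: C - P = S_0 * exp(-qT) - K * exp(-rT).
S_0 * exp(-qT) = 9.6600 * 1.00000000 = 9.66000000
K * exp(-rT) = 9.8800 * 0.90302955 = 8.92193197
P = C - S*exp(-qT) + K*exp(-rT)
P = 2.0595 - 9.66000000 + 8.92193197 = 1.3214


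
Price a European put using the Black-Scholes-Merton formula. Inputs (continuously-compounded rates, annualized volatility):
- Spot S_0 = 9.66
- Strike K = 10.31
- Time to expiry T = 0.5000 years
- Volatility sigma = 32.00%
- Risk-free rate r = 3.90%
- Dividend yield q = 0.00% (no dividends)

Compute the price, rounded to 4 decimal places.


d1 = (ln(S/K) + (r - q + 0.5*sigma^2) * T) / (sigma * sqrt(T)) = -0.08847961
d2 = d1 - sigma * sqrt(T) = -0.31475378
exp(-rT) = 0.98068890; exp(-qT) = 1.00000000
P = K * exp(-rT) * N(-d2) - S_0 * exp(-qT) * N(-d1)
N(-d1) = 0.53525225; N(-d2) = 0.62352570
P = 10.3100 * 0.98068890 * 0.62352570 - 9.6600 * 1.00000000 * 0.53525225 = 1.1339

Answer: Price = 1.1339


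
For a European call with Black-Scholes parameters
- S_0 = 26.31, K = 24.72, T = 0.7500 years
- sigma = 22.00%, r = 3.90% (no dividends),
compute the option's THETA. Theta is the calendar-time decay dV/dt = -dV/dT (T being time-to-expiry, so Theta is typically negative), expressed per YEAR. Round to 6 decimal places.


d1 = 0.5759670558; d2 = 0.3854414670
phi(d1) = 0.3379668187; exp(-qT) = 1.0000000000; exp(-rT) = 0.9711736407
Theta = -S*exp(-qT)*phi(d1)*sigma/(2*sqrt(T)) - r*K*exp(-rT)*N(d2) + q*S*exp(-qT)*N(d1)
N(d1) = 0.7176812753; N(d2) = 0.6500448175; sqrt(T) = 0.8660254038
Term 1 = -26.3100 * 1.0000000000 * 0.3379668187 * 0.2200 / (2 * 0.8660254038) = -1.1294238780
Term 2 = -0.0390 * 24.7200 * 0.9711736407 * 0.6500448175 = -0.6086298664
Term 3 = 0 (no dividend yield, q = 0)
Theta = -1.1294238780 + (-0.6086298664) + (0.0000000000) = -1.738054

Answer: Theta = -1.738054


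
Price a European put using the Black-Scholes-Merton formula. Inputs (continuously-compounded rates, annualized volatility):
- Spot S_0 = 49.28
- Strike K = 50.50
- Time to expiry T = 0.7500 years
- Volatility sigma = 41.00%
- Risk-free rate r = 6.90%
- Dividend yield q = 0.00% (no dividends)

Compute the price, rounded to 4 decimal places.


Answer: Price = 6.2072

Derivation:
d1 = (ln(S/K) + (r - q + 0.5*sigma^2) * T) / (sigma * sqrt(T)) = 0.25440724
d2 = d1 - sigma * sqrt(T) = -0.10066318
exp(-rT) = 0.94956623; exp(-qT) = 1.00000000
P = K * exp(-rT) * N(-d2) - S_0 * exp(-qT) * N(-d1)
N(-d1) = 0.39959048; N(-d2) = 0.54009108
P = 50.5000 * 0.94956623 * 0.54009108 - 49.2800 * 1.00000000 * 0.39959048 = 6.2072


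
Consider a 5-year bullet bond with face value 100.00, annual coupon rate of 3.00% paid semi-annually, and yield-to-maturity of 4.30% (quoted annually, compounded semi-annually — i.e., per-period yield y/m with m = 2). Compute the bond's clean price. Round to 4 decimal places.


Answer: Price = 94.2069

Derivation:
Coupon per period c = face * coupon_rate / m = 1.500000
Periods per year m = 2; per-period yield y/m = 0.021500
Number of cashflows N = 10
Cashflows (t years, CF_t, discount factor 1/(1+y/m)^(m*t), PV):
  t = 0.5000: CF_t = 1.500000, DF = 0.978953, PV = 1.468429
  t = 1.0000: CF_t = 1.500000, DF = 0.958348, PV = 1.437522
  t = 1.5000: CF_t = 1.500000, DF = 0.938177, PV = 1.407266
  t = 2.0000: CF_t = 1.500000, DF = 0.918431, PV = 1.377646
  t = 2.5000: CF_t = 1.500000, DF = 0.899100, PV = 1.348650
  t = 3.0000: CF_t = 1.500000, DF = 0.880177, PV = 1.320265
  t = 3.5000: CF_t = 1.500000, DF = 0.861651, PV = 1.292477
  t = 4.0000: CF_t = 1.500000, DF = 0.843515, PV = 1.265273
  t = 4.5000: CF_t = 1.500000, DF = 0.825762, PV = 1.238642
  t = 5.0000: CF_t = 101.500000, DF = 0.808381, PV = 82.050708
Price P = sum_t PV_t = 94.206878


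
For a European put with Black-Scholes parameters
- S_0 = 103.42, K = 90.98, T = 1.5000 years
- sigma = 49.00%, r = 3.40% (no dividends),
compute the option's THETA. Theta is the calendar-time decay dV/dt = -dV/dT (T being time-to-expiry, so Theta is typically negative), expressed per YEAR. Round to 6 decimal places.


d1 = 0.5985980798; d2 = -0.0015269072
phi(d1) = 0.3335046857; exp(-qT) = 1.0000000000; exp(-rT) = 0.9502786705
Theta = -S*exp(-qT)*phi(d1)*sigma/(2*sqrt(T)) + r*K*exp(-rT)*N(-d2) - q*S*exp(-qT)*N(-d1)
N(-d1) = 0.2747204684; N(-d2) = 0.5006091476; sqrt(T) = 1.2247448714
Term 1 = -103.4200 * 1.0000000000 * 0.3335046857 * 0.4900 / (2 * 1.2247448714) = -6.8996478966
Term 2 = 0.0340 * 90.9800 * 0.9502786705 * 0.5006091476 = 1.4715486076
Term 3 = 0 (no dividend yield, q = 0)
Theta = -6.8996478966 + (1.4715486076) + (0.0000000000) = -5.428099

Answer: Theta = -5.428099


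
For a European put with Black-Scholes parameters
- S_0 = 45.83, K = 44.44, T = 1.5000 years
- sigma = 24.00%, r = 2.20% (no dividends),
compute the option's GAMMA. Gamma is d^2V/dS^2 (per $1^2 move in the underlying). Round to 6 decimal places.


d1 = 0.3640177649; d2 = 0.0700789957
phi(d1) = 0.3733671602; exp(-qT) = 1.0000000000; exp(-rT) = 0.9675385596
Gamma = exp(-qT) * phi(d1) / (S * sigma * sqrt(T)) = 1.0000000000 * 0.3733671602 / (45.8300 * 0.2400 * 1.2247448714) = 0.027716

Answer: Gamma = 0.027716


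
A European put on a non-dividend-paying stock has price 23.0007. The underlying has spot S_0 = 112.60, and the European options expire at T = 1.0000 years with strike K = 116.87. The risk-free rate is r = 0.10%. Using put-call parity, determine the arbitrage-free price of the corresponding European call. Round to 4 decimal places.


Put-call parity: C - P = S_0 * exp(-qT) - K * exp(-rT).
S_0 * exp(-qT) = 112.6000 * 1.00000000 = 112.60000000
K * exp(-rT) = 116.8700 * 0.99900050 = 116.75318842
C = P + S*exp(-qT) - K*exp(-rT)
C = 23.0007 + 112.60000000 - 116.75318842 = 18.8475

Answer: Call price = 18.8475


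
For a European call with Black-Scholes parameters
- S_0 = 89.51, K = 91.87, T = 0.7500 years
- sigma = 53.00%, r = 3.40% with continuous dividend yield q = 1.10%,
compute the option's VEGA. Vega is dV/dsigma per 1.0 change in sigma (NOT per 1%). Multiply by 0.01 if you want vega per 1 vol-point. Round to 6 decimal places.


Answer: Vega = 29.999802

Derivation:
d1 = 0.2103805918; d2 = -0.2486128722
phi(d1) = 0.3902106608; exp(-qT) = 0.9917839379; exp(-rT) = 0.9748223790
Vega = S * exp(-qT) * phi(d1) * sqrt(T) = 89.5100 * 0.9917839379 * 0.3902106608 * 0.8660254038 = 29.999802


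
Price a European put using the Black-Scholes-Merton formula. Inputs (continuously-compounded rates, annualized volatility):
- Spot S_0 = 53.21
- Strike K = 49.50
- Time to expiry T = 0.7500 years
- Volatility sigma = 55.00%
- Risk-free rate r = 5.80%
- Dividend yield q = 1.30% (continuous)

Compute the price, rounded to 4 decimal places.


Answer: Price = 6.9976

Derivation:
d1 = (ln(S/K) + (r - q + 0.5*sigma^2) * T) / (sigma * sqrt(T)) = 0.46074898
d2 = d1 - sigma * sqrt(T) = -0.01556499
exp(-rT) = 0.95743255; exp(-qT) = 0.99029738
P = K * exp(-rT) * N(-d2) - S_0 * exp(-qT) * N(-d1)
N(-d1) = 0.32248935; N(-d2) = 0.50620928
P = 49.5000 * 0.95743255 * 0.50620928 - 53.2100 * 0.99029738 * 0.32248935 = 6.9976


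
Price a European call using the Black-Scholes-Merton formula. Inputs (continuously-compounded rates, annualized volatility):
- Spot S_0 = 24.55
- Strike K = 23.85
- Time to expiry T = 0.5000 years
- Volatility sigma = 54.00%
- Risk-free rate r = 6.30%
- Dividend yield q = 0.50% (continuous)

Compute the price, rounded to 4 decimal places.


d1 = (ln(S/K) + (r - q + 0.5*sigma^2) * T) / (sigma * sqrt(T)) = 0.34262633
d2 = d1 - sigma * sqrt(T) = -0.03921133
exp(-rT) = 0.96899096; exp(-qT) = 0.99750312
C = S_0 * exp(-qT) * N(d1) - K * exp(-rT) * N(d2)
N(d1) = 0.63406020; N(d2) = 0.48436095
C = 24.5500 * 0.99750312 * 0.63406020 - 23.8500 * 0.96899096 * 0.48436095 = 4.3335

Answer: Price = 4.3335


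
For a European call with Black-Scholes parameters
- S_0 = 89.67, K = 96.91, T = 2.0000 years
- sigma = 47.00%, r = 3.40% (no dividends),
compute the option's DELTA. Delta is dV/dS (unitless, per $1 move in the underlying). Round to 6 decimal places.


Answer: Delta = 0.624692

Derivation:
d1 = 0.3178272752; d2 = -0.3468530992
phi(d1) = 0.3792932518; exp(-qT) = 1.0000000000; exp(-rT) = 0.9342604736
N(d1) = 0.6246920200
Delta = exp(-qT) * N(d1) = 1.0000000000 * 0.6246920200 = 0.624692


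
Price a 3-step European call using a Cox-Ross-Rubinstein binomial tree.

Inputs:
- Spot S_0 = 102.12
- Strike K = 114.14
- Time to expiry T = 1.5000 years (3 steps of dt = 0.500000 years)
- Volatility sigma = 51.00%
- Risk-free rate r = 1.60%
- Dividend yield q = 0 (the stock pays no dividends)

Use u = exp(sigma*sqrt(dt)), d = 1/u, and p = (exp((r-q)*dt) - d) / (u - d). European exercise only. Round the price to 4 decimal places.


Answer: Price = V(0,0) = 23.4373

Derivation:
dt = T/N = 0.500000
u = exp(sigma*sqrt(dt)) = 1.434225; d = 1/u = 0.697241
p = (exp((r-q)*dt) - d) / (u - d) = 0.421707
Discount per step: exp(-r*dt) = 0.992032
Stock lattice S(k, i) with i counting down-moves:
  k=0: S(0,0) = 102.1200
  k=1: S(1,0) = 146.4630; S(1,1) = 71.2022
  k=2: S(2,0) = 210.0609; S(2,1) = 102.1200; S(2,2) = 49.6451
  k=3: S(3,0) = 301.2745; S(3,1) = 146.4630; S(3,2) = 71.2022; S(3,3) = 34.6146
Terminal payoffs V(N, i) = max(S_T - K, 0):
  V(3,0) = 187.134548; V(3,1) = 32.323031; V(3,2) = 0.000000; V(3,3) = 0.000000
Backward induction: V(k, i) = exp(-r*dt) * [p * V(k+1, i) + (1-p) * V(k+1, i+1)].
  V(2,0) = exp(-r*dt) * [p*187.134548 + (1-p)*32.323031] = 96.830382
  V(2,1) = exp(-r*dt) * [p*32.323031 + (1-p)*0.000000] = 13.522237
  V(2,2) = exp(-r*dt) * [p*0.000000 + (1-p)*0.000000] = 0.000000
  V(1,0) = exp(-r*dt) * [p*96.830382 + (1-p)*13.522237] = 48.266186
  V(1,1) = exp(-r*dt) * [p*13.522237 + (1-p)*0.000000] = 5.656985
  V(0,0) = exp(-r*dt) * [p*48.266186 + (1-p)*5.656985] = 23.437333


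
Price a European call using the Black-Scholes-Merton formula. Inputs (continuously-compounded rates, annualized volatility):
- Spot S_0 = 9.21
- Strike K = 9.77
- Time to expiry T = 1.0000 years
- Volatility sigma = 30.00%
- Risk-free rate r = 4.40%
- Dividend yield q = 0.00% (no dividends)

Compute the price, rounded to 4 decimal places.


d1 = (ln(S/K) + (r - q + 0.5*sigma^2) * T) / (sigma * sqrt(T)) = 0.09991128
d2 = d1 - sigma * sqrt(T) = -0.20008872
exp(-rT) = 0.95695396; exp(-qT) = 1.00000000
C = S_0 * exp(-qT) * N(d1) - K * exp(-rT) * N(d2)
N(d1) = 0.53979262; N(d2) = 0.42070560
C = 9.2100 * 1.00000000 * 0.53979262 - 9.7700 * 0.95695396 * 0.42070560 = 1.0381

Answer: Price = 1.0381


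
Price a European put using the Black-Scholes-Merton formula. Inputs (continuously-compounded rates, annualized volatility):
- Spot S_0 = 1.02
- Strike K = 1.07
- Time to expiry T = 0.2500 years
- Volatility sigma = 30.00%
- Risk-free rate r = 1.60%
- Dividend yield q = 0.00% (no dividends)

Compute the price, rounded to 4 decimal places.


Answer: Price = 0.0879

Derivation:
d1 = (ln(S/K) + (r - q + 0.5*sigma^2) * T) / (sigma * sqrt(T)) = -0.21737347
d2 = d1 - sigma * sqrt(T) = -0.36737347
exp(-rT) = 0.99600799; exp(-qT) = 1.00000000
P = K * exp(-rT) * N(-d2) - S_0 * exp(-qT) * N(-d1)
N(-d1) = 0.58604135; N(-d2) = 0.64332977
P = 1.0700 * 0.99600799 * 0.64332977 - 1.0200 * 1.00000000 * 0.58604135 = 0.0879


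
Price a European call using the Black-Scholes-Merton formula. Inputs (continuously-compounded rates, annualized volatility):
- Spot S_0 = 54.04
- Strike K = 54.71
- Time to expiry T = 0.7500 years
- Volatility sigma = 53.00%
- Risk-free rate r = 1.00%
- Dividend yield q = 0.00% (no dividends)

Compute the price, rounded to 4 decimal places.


d1 = (ln(S/K) + (r - q + 0.5*sigma^2) * T) / (sigma * sqrt(T)) = 0.21899115
d2 = d1 - sigma * sqrt(T) = -0.24000232
exp(-rT) = 0.99252805; exp(-qT) = 1.00000000
C = S_0 * exp(-qT) * N(d1) - K * exp(-rT) * N(d2)
N(d1) = 0.58667153; N(d2) = 0.40516423
C = 54.0400 * 1.00000000 * 0.58667153 - 54.7100 * 0.99252805 * 0.40516423 = 9.7028

Answer: Price = 9.7028


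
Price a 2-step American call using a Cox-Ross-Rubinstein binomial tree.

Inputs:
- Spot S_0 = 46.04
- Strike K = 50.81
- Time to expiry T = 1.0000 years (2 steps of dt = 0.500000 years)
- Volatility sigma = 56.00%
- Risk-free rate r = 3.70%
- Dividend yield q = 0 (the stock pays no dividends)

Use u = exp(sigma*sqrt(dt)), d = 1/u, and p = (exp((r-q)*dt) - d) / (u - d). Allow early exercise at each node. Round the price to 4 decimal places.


dt = T/N = 0.500000
u = exp(sigma*sqrt(dt)) = 1.485839; d = 1/u = 0.673020
p = (exp((r-q)*dt) - d) / (u - d) = 0.425251
Discount per step: exp(-r*dt) = 0.981670
Stock lattice S(k, i) with i counting down-moves:
  k=0: S(0,0) = 46.0400
  k=1: S(1,0) = 68.4080; S(1,1) = 30.9859
  k=2: S(2,0) = 101.6434; S(2,1) = 46.0400; S(2,2) = 20.8541
Terminal payoffs V(N, i) = max(S_T - K, 0):
  V(2,0) = 50.833356; V(2,1) = 0.000000; V(2,2) = 0.000000
Backward induction: V(k, i) = exp(-r*dt) * [p * V(k+1, i) + (1-p) * V(k+1, i+1)]; then take max(V_cont, immediate exercise) for American.
  V(1,0) = exp(-r*dt) * [p*50.833356 + (1-p)*0.000000] = 21.220686; exercise = 17.598041; V(1,0) = max -> 21.220686
  V(1,1) = exp(-r*dt) * [p*0.000000 + (1-p)*0.000000] = 0.000000; exercise = 0.000000; V(1,1) = max -> 0.000000
  V(0,0) = exp(-r*dt) * [p*21.220686 + (1-p)*0.000000] = 8.858701; exercise = 0.000000; V(0,0) = max -> 8.858701

Answer: Price = V(0,0) = 8.8587


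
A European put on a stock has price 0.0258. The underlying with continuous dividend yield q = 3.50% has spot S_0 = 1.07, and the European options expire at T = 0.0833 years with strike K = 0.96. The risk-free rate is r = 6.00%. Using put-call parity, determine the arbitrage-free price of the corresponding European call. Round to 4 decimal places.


Put-call parity: C - P = S_0 * exp(-qT) - K * exp(-rT).
S_0 * exp(-qT) = 1.0700 * 0.99708875 = 1.06688496
K * exp(-rT) = 0.9600 * 0.99501447 = 0.95521389
C = P + S*exp(-qT) - K*exp(-rT)
C = 0.0258 + 1.06688496 - 0.95521389 = 0.1375

Answer: Call price = 0.1375


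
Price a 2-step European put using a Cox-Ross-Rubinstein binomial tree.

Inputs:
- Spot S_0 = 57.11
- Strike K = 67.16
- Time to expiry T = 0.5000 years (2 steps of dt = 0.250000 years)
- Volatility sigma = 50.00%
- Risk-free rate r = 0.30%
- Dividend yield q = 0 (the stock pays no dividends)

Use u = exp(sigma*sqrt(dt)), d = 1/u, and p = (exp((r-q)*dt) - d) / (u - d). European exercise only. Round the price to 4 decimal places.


Answer: Price = V(0,0) = 15.1520

Derivation:
dt = T/N = 0.250000
u = exp(sigma*sqrt(dt)) = 1.284025; d = 1/u = 0.778801
p = (exp((r-q)*dt) - d) / (u - d) = 0.439309
Discount per step: exp(-r*dt) = 0.999250
Stock lattice S(k, i) with i counting down-moves:
  k=0: S(0,0) = 57.1100
  k=1: S(1,0) = 73.3307; S(1,1) = 44.4773
  k=2: S(2,0) = 94.1585; S(2,1) = 57.1100; S(2,2) = 34.6390
Terminal payoffs V(N, i) = max(K - S_T, 0):
  V(2,0) = 0.000000; V(2,1) = 10.050000; V(2,2) = 32.521034
Backward induction: V(k, i) = exp(-r*dt) * [p * V(k+1, i) + (1-p) * V(k+1, i+1)].
  V(1,0) = exp(-r*dt) * [p*0.000000 + (1-p)*10.050000] = 5.630725
  V(1,1) = exp(-r*dt) * [p*10.050000 + (1-p)*32.521034] = 22.632336
  V(0,0) = exp(-r*dt) * [p*5.630725 + (1-p)*22.632336] = 15.152015


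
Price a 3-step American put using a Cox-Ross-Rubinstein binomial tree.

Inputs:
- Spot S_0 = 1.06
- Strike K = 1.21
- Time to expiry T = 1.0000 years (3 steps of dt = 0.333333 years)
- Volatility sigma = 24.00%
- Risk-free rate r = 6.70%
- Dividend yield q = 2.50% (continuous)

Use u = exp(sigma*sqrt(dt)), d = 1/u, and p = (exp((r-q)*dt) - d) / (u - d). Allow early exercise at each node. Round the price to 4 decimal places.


Answer: Price = V(0,0) = 0.1717

Derivation:
dt = T/N = 0.333333
u = exp(sigma*sqrt(dt)) = 1.148623; d = 1/u = 0.870607
p = (exp((r-q)*dt) - d) / (u - d) = 0.516125
Discount per step: exp(-r*dt) = 0.977914
Stock lattice S(k, i) with i counting down-moves:
  k=0: S(0,0) = 1.0600
  k=1: S(1,0) = 1.2175; S(1,1) = 0.9228
  k=2: S(2,0) = 1.3985; S(2,1) = 1.0600; S(2,2) = 0.8034
  k=3: S(3,0) = 1.6063; S(3,1) = 1.2175; S(3,2) = 0.9228; S(3,3) = 0.6995
Terminal payoffs V(N, i) = max(K - S_T, 0):
  V(3,0) = 0.000000; V(3,1) = 0.000000; V(3,2) = 0.287156; V(3,3) = 0.510524
Backward induction: V(k, i) = exp(-r*dt) * [p * V(k+1, i) + (1-p) * V(k+1, i+1)]; then take max(V_cont, immediate exercise) for American.
  V(2,0) = exp(-r*dt) * [p*0.000000 + (1-p)*0.000000] = 0.000000; exercise = 0.000000; V(2,0) = max -> 0.000000
  V(2,1) = exp(-r*dt) * [p*0.000000 + (1-p)*0.287156] = 0.135879; exercise = 0.150000; V(2,1) = max -> 0.150000
  V(2,2) = exp(-r*dt) * [p*0.287156 + (1-p)*0.510524] = 0.386509; exercise = 0.406565; V(2,2) = max -> 0.406565
  V(1,0) = exp(-r*dt) * [p*0.000000 + (1-p)*0.150000] = 0.070978; exercise = 0.000000; V(1,0) = max -> 0.070978
  V(1,1) = exp(-r*dt) * [p*0.150000 + (1-p)*0.406565] = 0.268091; exercise = 0.287156; V(1,1) = max -> 0.287156
  V(0,0) = exp(-r*dt) * [p*0.070978 + (1-p)*0.287156] = 0.171703; exercise = 0.150000; V(0,0) = max -> 0.171703


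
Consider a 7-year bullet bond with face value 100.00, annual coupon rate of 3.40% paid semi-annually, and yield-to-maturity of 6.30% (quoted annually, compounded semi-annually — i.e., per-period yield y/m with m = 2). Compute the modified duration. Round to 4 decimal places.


Answer: Modified duration = 6.0162

Derivation:
Coupon per period c = face * coupon_rate / m = 1.700000
Periods per year m = 2; per-period yield y/m = 0.031500
Number of cashflows N = 14
Cashflows (t years, CF_t, discount factor 1/(1+y/m)^(m*t), PV):
  t = 0.5000: CF_t = 1.700000, DF = 0.969462, PV = 1.648085
  t = 1.0000: CF_t = 1.700000, DF = 0.939856, PV = 1.597756
  t = 1.5000: CF_t = 1.700000, DF = 0.911155, PV = 1.548964
  t = 2.0000: CF_t = 1.700000, DF = 0.883330, PV = 1.501661
  t = 2.5000: CF_t = 1.700000, DF = 0.856355, PV = 1.455804
  t = 3.0000: CF_t = 1.700000, DF = 0.830204, PV = 1.411346
  t = 3.5000: CF_t = 1.700000, DF = 0.804851, PV = 1.368246
  t = 4.0000: CF_t = 1.700000, DF = 0.780272, PV = 1.326463
  t = 4.5000: CF_t = 1.700000, DF = 0.756444, PV = 1.285955
  t = 5.0000: CF_t = 1.700000, DF = 0.733344, PV = 1.246685
  t = 5.5000: CF_t = 1.700000, DF = 0.710949, PV = 1.208613
  t = 6.0000: CF_t = 1.700000, DF = 0.689238, PV = 1.171705
  t = 6.5000: CF_t = 1.700000, DF = 0.668190, PV = 1.135923
  t = 7.0000: CF_t = 101.700000, DF = 0.647785, PV = 65.879713
Price P = sum_t PV_t = 83.786919
First compute Macaulay numerator sum_t t * PV_t:
  t * PV_t at t = 0.5000: 0.824043
  t * PV_t at t = 1.0000: 1.597756
  t * PV_t at t = 1.5000: 2.323445
  t * PV_t at t = 2.0000: 3.003323
  t * PV_t at t = 2.5000: 3.639509
  t * PV_t at t = 3.0000: 4.234038
  t * PV_t at t = 3.5000: 4.788862
  t * PV_t at t = 4.0000: 5.305851
  t * PV_t at t = 4.5000: 5.786798
  t * PV_t at t = 5.0000: 6.233423
  t * PV_t at t = 5.5000: 6.647373
  t * PV_t at t = 6.0000: 7.030228
  t * PV_t at t = 6.5000: 7.383500
  t * PV_t at t = 7.0000: 461.157993
Macaulay duration D = 519.956142 / 83.786919 = 6.205696
Modified duration = D / (1 + y/m) = 6.205696 / (1 + 0.031500) = 6.016186


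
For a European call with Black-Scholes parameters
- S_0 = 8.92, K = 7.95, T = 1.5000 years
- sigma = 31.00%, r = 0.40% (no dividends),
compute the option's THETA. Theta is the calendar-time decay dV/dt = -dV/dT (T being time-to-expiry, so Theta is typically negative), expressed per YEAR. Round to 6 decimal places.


d1 = 0.5088591535; d2 = 0.1291882433
phi(d1) = 0.3504955207; exp(-qT) = 1.0000000000; exp(-rT) = 0.9940179641
Theta = -S*exp(-qT)*phi(d1)*sigma/(2*sqrt(T)) - r*K*exp(-rT)*N(d2) + q*S*exp(-qT)*N(d1)
N(d1) = 0.6945745236; N(d2) = 0.5513956506; sqrt(T) = 1.2247448714
Term 1 = -8.9200 * 1.0000000000 * 0.3504955207 * 0.3100 / (2 * 1.2247448714) = -0.3956702479
Term 2 = -0.0040 * 7.9500 * 0.9940179641 * 0.5513956506 = -0.0174294904
Term 3 = 0 (no dividend yield, q = 0)
Theta = -0.3956702479 + (-0.0174294904) + (0.0000000000) = -0.413100

Answer: Theta = -0.413100


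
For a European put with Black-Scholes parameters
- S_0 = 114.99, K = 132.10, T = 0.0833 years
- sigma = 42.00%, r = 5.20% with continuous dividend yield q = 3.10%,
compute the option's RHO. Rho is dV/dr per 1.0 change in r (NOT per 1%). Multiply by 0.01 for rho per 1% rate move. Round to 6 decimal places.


Answer: Rho = -9.675299

Derivation:
d1 = -1.0692825128; d2 = -1.1905018182
phi(d1) = 0.2252327247; exp(-qT) = 0.9974210313; exp(-rT) = 0.9956777678
N(-d2) = 0.8830753921
Rho = -K*T*exp(-rT)*N(-d2) = -132.1000 * 0.0833 * 0.9956777678 * 0.8830753921 = -9.675299


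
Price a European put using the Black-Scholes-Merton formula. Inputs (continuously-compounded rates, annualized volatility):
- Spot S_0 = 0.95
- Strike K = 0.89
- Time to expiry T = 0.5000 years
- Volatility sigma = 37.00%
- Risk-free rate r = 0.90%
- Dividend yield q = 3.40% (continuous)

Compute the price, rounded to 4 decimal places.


d1 = (ln(S/K) + (r - q + 0.5*sigma^2) * T) / (sigma * sqrt(T)) = 0.33239951
d2 = d1 - sigma * sqrt(T) = 0.07077001
exp(-rT) = 0.99551011; exp(-qT) = 0.98314368
P = K * exp(-rT) * N(-d2) - S_0 * exp(-qT) * N(-d1)
N(-d1) = 0.36979380; N(-d2) = 0.47179040
P = 0.8900 * 0.99551011 * 0.47179040 - 0.9500 * 0.98314368 * 0.36979380 = 0.0726

Answer: Price = 0.0726


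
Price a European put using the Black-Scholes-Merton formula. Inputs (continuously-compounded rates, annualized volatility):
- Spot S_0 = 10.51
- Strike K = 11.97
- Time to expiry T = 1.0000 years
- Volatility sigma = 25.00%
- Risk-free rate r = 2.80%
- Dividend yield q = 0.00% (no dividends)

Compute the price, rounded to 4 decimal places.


d1 = (ln(S/K) + (r - q + 0.5*sigma^2) * T) / (sigma * sqrt(T)) = -0.28330534
d2 = d1 - sigma * sqrt(T) = -0.53330534
exp(-rT) = 0.97238837; exp(-qT) = 1.00000000
P = K * exp(-rT) * N(-d2) - S_0 * exp(-qT) * N(-d1)
N(-d1) = 0.61152861; N(-d2) = 0.70308888
P = 11.9700 * 0.97238837 * 0.70308888 - 10.5100 * 1.00000000 * 0.61152861 = 1.7564

Answer: Price = 1.7564


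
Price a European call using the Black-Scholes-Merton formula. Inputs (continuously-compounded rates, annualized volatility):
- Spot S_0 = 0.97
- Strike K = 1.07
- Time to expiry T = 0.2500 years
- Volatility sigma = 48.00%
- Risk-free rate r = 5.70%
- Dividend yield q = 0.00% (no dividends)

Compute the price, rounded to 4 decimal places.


Answer: Price = 0.0601

Derivation:
d1 = (ln(S/K) + (r - q + 0.5*sigma^2) * T) / (sigma * sqrt(T)) = -0.22944940
d2 = d1 - sigma * sqrt(T) = -0.46944940
exp(-rT) = 0.98585105; exp(-qT) = 1.00000000
C = S_0 * exp(-qT) * N(d1) - K * exp(-rT) * N(d2)
N(d1) = 0.40925982; N(d2) = 0.31937422
C = 0.9700 * 1.00000000 * 0.40925982 - 1.0700 * 0.98585105 * 0.31937422 = 0.0601


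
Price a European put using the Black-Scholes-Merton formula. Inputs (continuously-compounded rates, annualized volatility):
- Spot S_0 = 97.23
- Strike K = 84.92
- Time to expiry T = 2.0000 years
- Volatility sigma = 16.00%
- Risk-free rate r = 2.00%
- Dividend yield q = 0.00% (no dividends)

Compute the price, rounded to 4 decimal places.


d1 = (ln(S/K) + (r - q + 0.5*sigma^2) * T) / (sigma * sqrt(T)) = 0.88816885
d2 = d1 - sigma * sqrt(T) = 0.66189468
exp(-rT) = 0.96078944; exp(-qT) = 1.00000000
P = K * exp(-rT) * N(-d2) - S_0 * exp(-qT) * N(-d1)
N(-d1) = 0.18722497; N(-d2) = 0.25401936
P = 84.9200 * 0.96078944 * 0.25401936 - 97.2300 * 1.00000000 * 0.18722497 = 2.5216

Answer: Price = 2.5216


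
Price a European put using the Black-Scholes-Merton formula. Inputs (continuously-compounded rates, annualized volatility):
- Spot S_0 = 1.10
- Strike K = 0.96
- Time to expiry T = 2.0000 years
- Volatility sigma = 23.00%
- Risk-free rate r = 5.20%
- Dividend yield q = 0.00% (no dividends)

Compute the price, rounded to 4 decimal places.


d1 = (ln(S/K) + (r - q + 0.5*sigma^2) * T) / (sigma * sqrt(T)) = 0.90089147
d2 = d1 - sigma * sqrt(T) = 0.57562235
exp(-rT) = 0.90122530; exp(-qT) = 1.00000000
P = K * exp(-rT) * N(-d2) - S_0 * exp(-qT) * N(-d1)
N(-d1) = 0.18382301; N(-d2) = 0.28243524
P = 0.9600 * 0.90122530 * 0.28243524 - 1.1000 * 1.00000000 * 0.18382301 = 0.0422

Answer: Price = 0.0422


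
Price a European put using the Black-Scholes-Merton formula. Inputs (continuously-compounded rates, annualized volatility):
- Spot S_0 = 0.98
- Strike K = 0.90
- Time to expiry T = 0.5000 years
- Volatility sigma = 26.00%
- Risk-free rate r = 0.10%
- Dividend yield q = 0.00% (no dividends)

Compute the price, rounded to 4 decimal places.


d1 = (ln(S/K) + (r - q + 0.5*sigma^2) * T) / (sigma * sqrt(T)) = 0.55784094
d2 = d1 - sigma * sqrt(T) = 0.37399317
exp(-rT) = 0.99950012; exp(-qT) = 1.00000000
P = K * exp(-rT) * N(-d2) - S_0 * exp(-qT) * N(-d1)
N(-d1) = 0.28847650; N(-d2) = 0.35420470
P = 0.9000 * 0.99950012 * 0.35420470 - 0.9800 * 1.00000000 * 0.28847650 = 0.0359

Answer: Price = 0.0359


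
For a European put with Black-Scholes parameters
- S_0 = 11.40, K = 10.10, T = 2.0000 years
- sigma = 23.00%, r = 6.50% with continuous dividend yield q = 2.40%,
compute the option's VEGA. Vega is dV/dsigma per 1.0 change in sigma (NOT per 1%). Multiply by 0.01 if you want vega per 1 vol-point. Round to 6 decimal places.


d1 = 0.7869727445; d2 = 0.4617036252
phi(d1) = 0.2927016104; exp(-qT) = 0.9531337871; exp(-rT) = 0.8780954309
Vega = S * exp(-qT) * phi(d1) * sqrt(T) = 11.4000 * 0.9531337871 * 0.2927016104 * 1.4142135624 = 4.497786

Answer: Vega = 4.497786


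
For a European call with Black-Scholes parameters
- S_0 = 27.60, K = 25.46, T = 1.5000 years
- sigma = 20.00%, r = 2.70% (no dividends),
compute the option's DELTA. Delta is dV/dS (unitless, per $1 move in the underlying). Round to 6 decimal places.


d1 = 0.6173007258; d2 = 0.3723517515
phi(d1) = 0.3297341266; exp(-qT) = 1.0000000000; exp(-rT) = 0.9603091645
N(d1) = 0.7314818059
Delta = exp(-qT) * N(d1) = 1.0000000000 * 0.7314818059 = 0.731482

Answer: Delta = 0.731482


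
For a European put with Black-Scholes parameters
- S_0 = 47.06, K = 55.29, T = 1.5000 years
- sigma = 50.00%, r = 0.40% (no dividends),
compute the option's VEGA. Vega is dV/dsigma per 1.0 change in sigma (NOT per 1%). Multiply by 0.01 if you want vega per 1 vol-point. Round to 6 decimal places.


d1 = 0.0527968293; d2 = -0.5595756064
phi(d1) = 0.3983866409; exp(-qT) = 1.0000000000; exp(-rT) = 0.9940179641
Vega = S * exp(-qT) * phi(d1) * sqrt(T) = 47.0600 * 1.0000000000 * 0.3983866409 * 1.2247448714 = 22.961609

Answer: Vega = 22.961609


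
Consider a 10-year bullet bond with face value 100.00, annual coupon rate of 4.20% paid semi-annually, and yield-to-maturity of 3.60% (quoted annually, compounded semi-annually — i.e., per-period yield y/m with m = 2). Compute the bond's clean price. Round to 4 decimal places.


Answer: Price = 105.0014

Derivation:
Coupon per period c = face * coupon_rate / m = 2.100000
Periods per year m = 2; per-period yield y/m = 0.018000
Number of cashflows N = 20
Cashflows (t years, CF_t, discount factor 1/(1+y/m)^(m*t), PV):
  t = 0.5000: CF_t = 2.100000, DF = 0.982318, PV = 2.062868
  t = 1.0000: CF_t = 2.100000, DF = 0.964949, PV = 2.026393
  t = 1.5000: CF_t = 2.100000, DF = 0.947887, PV = 1.990563
  t = 2.0000: CF_t = 2.100000, DF = 0.931127, PV = 1.955367
  t = 2.5000: CF_t = 2.100000, DF = 0.914663, PV = 1.920792
  t = 3.0000: CF_t = 2.100000, DF = 0.898490, PV = 1.886829
  t = 3.5000: CF_t = 2.100000, DF = 0.882603, PV = 1.853467
  t = 4.0000: CF_t = 2.100000, DF = 0.866997, PV = 1.820694
  t = 4.5000: CF_t = 2.100000, DF = 0.851667, PV = 1.788501
  t = 5.0000: CF_t = 2.100000, DF = 0.836608, PV = 1.756878
  t = 5.5000: CF_t = 2.100000, DF = 0.821816, PV = 1.725813
  t = 6.0000: CF_t = 2.100000, DF = 0.807285, PV = 1.695298
  t = 6.5000: CF_t = 2.100000, DF = 0.793010, PV = 1.665322
  t = 7.0000: CF_t = 2.100000, DF = 0.778989, PV = 1.635876
  t = 7.5000: CF_t = 2.100000, DF = 0.765215, PV = 1.606951
  t = 8.0000: CF_t = 2.100000, DF = 0.751684, PV = 1.578537
  t = 8.5000: CF_t = 2.100000, DF = 0.738393, PV = 1.550626
  t = 9.0000: CF_t = 2.100000, DF = 0.725337, PV = 1.523208
  t = 9.5000: CF_t = 2.100000, DF = 0.712512, PV = 1.496275
  t = 10.0000: CF_t = 102.100000, DF = 0.699914, PV = 71.461180
Price P = sum_t PV_t = 105.001440


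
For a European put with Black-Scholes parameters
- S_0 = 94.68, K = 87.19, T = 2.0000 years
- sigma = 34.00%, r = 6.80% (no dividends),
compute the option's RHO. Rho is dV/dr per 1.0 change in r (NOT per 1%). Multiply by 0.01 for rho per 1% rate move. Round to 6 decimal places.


d1 = 0.6946557522; d2 = 0.2138231410
phi(d1) = 0.3134197789; exp(-qT) = 1.0000000000; exp(-rT) = 0.8728426325
N(-d2) = 0.4153424892
Rho = -K*T*exp(-rT)*N(-d2) = -87.1900 * 2.0000 * 0.8728426325 * 0.4153424892 = -63.217743

Answer: Rho = -63.217743


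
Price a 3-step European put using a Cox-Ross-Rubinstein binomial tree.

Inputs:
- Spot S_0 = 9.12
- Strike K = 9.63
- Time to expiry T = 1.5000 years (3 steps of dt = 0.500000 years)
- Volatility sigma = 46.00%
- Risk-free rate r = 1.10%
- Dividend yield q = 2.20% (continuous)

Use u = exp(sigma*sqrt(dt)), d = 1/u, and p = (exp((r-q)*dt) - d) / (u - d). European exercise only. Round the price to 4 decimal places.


dt = T/N = 0.500000
u = exp(sigma*sqrt(dt)) = 1.384403; d = 1/u = 0.722333
p = (exp((r-q)*dt) - d) / (u - d) = 0.411108
Discount per step: exp(-r*dt) = 0.994515
Stock lattice S(k, i) with i counting down-moves:
  k=0: S(0,0) = 9.1200
  k=1: S(1,0) = 12.6258; S(1,1) = 6.5877
  k=2: S(2,0) = 17.4791; S(2,1) = 9.1200; S(2,2) = 4.7585
  k=3: S(3,0) = 24.1982; S(3,1) = 12.6258; S(3,2) = 6.5877; S(3,3) = 3.4372
Terminal payoffs V(N, i) = max(K - S_T, 0):
  V(3,0) = 0.000000; V(3,1) = 0.000000; V(3,2) = 3.042324; V(3,3) = 6.192782
Backward induction: V(k, i) = exp(-r*dt) * [p * V(k+1, i) + (1-p) * V(k+1, i+1)].
  V(2,0) = exp(-r*dt) * [p*0.000000 + (1-p)*0.000000] = 0.000000
  V(2,1) = exp(-r*dt) * [p*0.000000 + (1-p)*3.042324] = 1.781774
  V(2,2) = exp(-r*dt) * [p*3.042324 + (1-p)*6.192782] = 4.870741
  V(1,0) = exp(-r*dt) * [p*0.000000 + (1-p)*1.781774] = 1.043518
  V(1,1) = exp(-r*dt) * [p*1.781774 + (1-p)*4.870741] = 3.581093
  V(0,0) = exp(-r*dt) * [p*1.043518 + (1-p)*3.581093] = 2.523956

Answer: Price = V(0,0) = 2.5240


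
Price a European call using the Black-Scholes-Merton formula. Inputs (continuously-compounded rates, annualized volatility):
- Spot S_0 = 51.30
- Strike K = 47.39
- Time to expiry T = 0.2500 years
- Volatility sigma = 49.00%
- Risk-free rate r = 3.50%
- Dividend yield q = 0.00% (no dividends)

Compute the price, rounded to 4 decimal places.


d1 = (ln(S/K) + (r - q + 0.5*sigma^2) * T) / (sigma * sqrt(T)) = 0.48180415
d2 = d1 - sigma * sqrt(T) = 0.23680415
exp(-rT) = 0.99128817; exp(-qT) = 1.00000000
C = S_0 * exp(-qT) * N(d1) - K * exp(-rT) * N(d2)
N(d1) = 0.68502746; N(d2) = 0.59359563
C = 51.3000 * 1.00000000 * 0.68502746 - 47.3900 * 0.99128817 * 0.59359563 = 7.2565

Answer: Price = 7.2565


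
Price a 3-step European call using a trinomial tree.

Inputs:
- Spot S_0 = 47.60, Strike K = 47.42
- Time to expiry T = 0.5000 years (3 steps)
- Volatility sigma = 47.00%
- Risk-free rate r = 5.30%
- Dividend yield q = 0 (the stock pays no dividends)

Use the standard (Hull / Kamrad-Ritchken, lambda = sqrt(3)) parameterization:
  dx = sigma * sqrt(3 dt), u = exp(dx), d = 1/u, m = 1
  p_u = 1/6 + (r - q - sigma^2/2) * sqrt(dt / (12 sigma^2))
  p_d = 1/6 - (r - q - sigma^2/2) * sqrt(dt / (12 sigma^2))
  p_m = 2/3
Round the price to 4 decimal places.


dt = T/N = 0.166667; dx = sigma*sqrt(3*dt) = 0.332340
u = exp(dx) = 1.394227; d = 1/u = 0.717243
p_u = 0.152261, p_m = 0.666667, p_d = 0.181072
Discount per step: exp(-r*dt) = 0.991206
Stock lattice S(k, j) with j the centered position index:
  k=0: S(0,+0) = 47.6000
  k=1: S(1,-1) = 34.1408; S(1,+0) = 47.6000; S(1,+1) = 66.3652
  k=2: S(2,-2) = 24.4872; S(2,-1) = 34.1408; S(2,+0) = 47.6000; S(2,+1) = 66.3652; S(2,+2) = 92.5282
  k=3: S(3,-3) = 17.5633; S(3,-2) = 24.4872; S(3,-1) = 34.1408; S(3,+0) = 47.6000; S(3,+1) = 66.3652; S(3,+2) = 92.5282; S(3,+3) = 129.0053
Terminal payoffs V(N, j) = max(S_T - K, 0):
  V(3,-3) = 0.000000; V(3,-2) = 0.000000; V(3,-1) = 0.000000; V(3,+0) = 0.180000; V(3,+1) = 18.945208; V(3,+2) = 45.108170; V(3,+3) = 81.585279
Backward induction: V(k, j) = exp(-r*dt) * [p_u * V(k+1, j+1) + p_m * V(k+1, j) + p_d * V(k+1, j-1)]
  V(2,-2) = exp(-r*dt) * [p_u*0.000000 + p_m*0.000000 + p_d*0.000000] = 0.000000
  V(2,-1) = exp(-r*dt) * [p_u*0.180000 + p_m*0.000000 + p_d*0.000000] = 0.027166
  V(2,+0) = exp(-r*dt) * [p_u*18.945208 + p_m*0.180000 + p_d*0.000000] = 2.978197
  V(2,+1) = exp(-r*dt) * [p_u*45.108170 + p_m*18.945208 + p_d*0.180000] = 19.359194
  V(2,+2) = exp(-r*dt) * [p_u*81.585279 + p_m*45.108170 + p_d*18.945208] = 45.520955
  V(1,-1) = exp(-r*dt) * [p_u*2.978197 + p_m*0.027166 + p_d*0.000000] = 0.467427
  V(1,+0) = exp(-r*dt) * [p_u*19.359194 + p_m*2.978197 + p_d*0.027166] = 4.894612
  V(1,+1) = exp(-r*dt) * [p_u*45.520955 + p_m*19.359194 + p_d*2.978197] = 20.197276
  V(0,+0) = exp(-r*dt) * [p_u*20.197276 + p_m*4.894612 + p_d*0.467427] = 6.366488

Answer: Price = V(0,0) = 6.3665


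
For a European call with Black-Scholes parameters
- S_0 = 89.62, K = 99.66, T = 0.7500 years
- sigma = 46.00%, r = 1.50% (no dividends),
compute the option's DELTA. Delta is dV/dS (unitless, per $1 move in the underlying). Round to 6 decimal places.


Answer: Delta = 0.484396

Derivation:
d1 = -0.0391239741; d2 = -0.4374956598
phi(d1) = 0.3986370697; exp(-qT) = 1.0000000000; exp(-rT) = 0.9888130446
N(d1) = 0.4843957735
Delta = exp(-qT) * N(d1) = 1.0000000000 * 0.4843957735 = 0.484396


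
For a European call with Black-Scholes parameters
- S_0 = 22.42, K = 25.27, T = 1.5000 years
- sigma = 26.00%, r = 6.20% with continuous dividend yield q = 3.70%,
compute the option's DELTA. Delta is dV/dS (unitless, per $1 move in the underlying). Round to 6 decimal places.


Answer: Delta = 0.435775

Derivation:
d1 = -0.0988102298; d2 = -0.4172438963
phi(d1) = 0.3969994975; exp(-qT) = 0.9460120237; exp(-rT) = 0.9111935003
N(d1) = 0.4606444730
Delta = exp(-qT) * N(d1) = 0.9460120237 * 0.4606444730 = 0.435775


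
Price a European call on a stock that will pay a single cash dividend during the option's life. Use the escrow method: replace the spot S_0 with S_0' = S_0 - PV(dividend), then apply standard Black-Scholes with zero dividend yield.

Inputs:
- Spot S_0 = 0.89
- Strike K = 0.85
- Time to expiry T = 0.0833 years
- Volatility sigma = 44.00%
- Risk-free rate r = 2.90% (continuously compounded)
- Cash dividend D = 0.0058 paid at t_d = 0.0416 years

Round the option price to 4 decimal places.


PV(D) = D * exp(-r * t_d) = 0.0058 * 0.99879433 = 0.00579301
S_0' = S_0 - PV(D) = 0.8900 - 0.00579301 = 0.88420699
d1 = (ln(S_0'/K) + (r + sigma^2/2)*T) / (sigma*sqrt(T)) = 0.39320679
d2 = d1 - sigma*sqrt(T) = 0.26621514
exp(-rT) = 0.99758722
N(d1) = 0.65291662; N(d2) = 0.60496324
C = S_0' * N(d1) - K * exp(-rT) * N(d2) = 0.88420699 * 0.65291662 - 0.8500 * 0.99758722 * 0.60496324 = 0.0643

Answer: Price = 0.0643


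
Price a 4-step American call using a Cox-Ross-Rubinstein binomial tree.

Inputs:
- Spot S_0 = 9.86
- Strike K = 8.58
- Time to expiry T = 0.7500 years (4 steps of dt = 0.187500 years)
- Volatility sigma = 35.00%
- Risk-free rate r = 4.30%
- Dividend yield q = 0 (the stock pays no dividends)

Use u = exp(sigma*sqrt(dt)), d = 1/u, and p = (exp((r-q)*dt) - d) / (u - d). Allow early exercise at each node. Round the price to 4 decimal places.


dt = T/N = 0.187500
u = exp(sigma*sqrt(dt)) = 1.163642; d = 1/u = 0.859371
p = (exp((r-q)*dt) - d) / (u - d) = 0.488789
Discount per step: exp(-r*dt) = 0.991970
Stock lattice S(k, i) with i counting down-moves:
  k=0: S(0,0) = 9.8600
  k=1: S(1,0) = 11.4735; S(1,1) = 8.4734
  k=2: S(2,0) = 13.3511; S(2,1) = 9.8600; S(2,2) = 7.2818
  k=3: S(3,0) = 15.5358; S(3,1) = 11.4735; S(3,2) = 8.4734; S(3,3) = 6.2578
  k=4: S(4,0) = 18.0781; S(4,1) = 13.3511; S(4,2) = 9.8600; S(4,3) = 7.2818; S(4,4) = 5.3777
Terminal payoffs V(N, i) = max(S_T - K, 0):
  V(4,0) = 9.498149; V(4,1) = 4.771050; V(4,2) = 1.280000; V(4,3) = 0.000000; V(4,4) = 0.000000
Backward induction: V(k, i) = exp(-r*dt) * [p * V(k+1, i) + (1-p) * V(k+1, i+1)]; then take max(V_cont, immediate exercise) for American.
  V(3,0) = exp(-r*dt) * [p*9.498149 + (1-p)*4.771050] = 7.024736; exercise = 6.955838; V(3,0) = max -> 7.024736
  V(3,1) = exp(-r*dt) * [p*4.771050 + (1-p)*1.280000] = 2.962405; exercise = 2.893507; V(3,1) = max -> 2.962405
  V(3,2) = exp(-r*dt) * [p*1.280000 + (1-p)*0.000000] = 0.620625; exercise = 0.000000; V(3,2) = max -> 0.620625
  V(3,3) = exp(-r*dt) * [p*0.000000 + (1-p)*0.000000] = 0.000000; exercise = 0.000000; V(3,3) = max -> 0.000000
  V(2,0) = exp(-r*dt) * [p*7.024736 + (1-p)*2.962405] = 4.908293; exercise = 4.771050; V(2,0) = max -> 4.908293
  V(2,1) = exp(-r*dt) * [p*2.962405 + (1-p)*0.620625] = 1.751085; exercise = 1.280000; V(2,1) = max -> 1.751085
  V(2,2) = exp(-r*dt) * [p*0.620625 + (1-p)*0.000000] = 0.300919; exercise = 0.000000; V(2,2) = max -> 0.300919
  V(1,0) = exp(-r*dt) * [p*4.908293 + (1-p)*1.751085] = 3.267839; exercise = 2.893507; V(1,0) = max -> 3.267839
  V(1,1) = exp(-r*dt) * [p*1.751085 + (1-p)*0.300919] = 1.001635; exercise = 0.000000; V(1,1) = max -> 1.001635
  V(0,0) = exp(-r*dt) * [p*3.267839 + (1-p)*1.001635] = 2.092392; exercise = 1.280000; V(0,0) = max -> 2.092392

Answer: Price = V(0,0) = 2.0924


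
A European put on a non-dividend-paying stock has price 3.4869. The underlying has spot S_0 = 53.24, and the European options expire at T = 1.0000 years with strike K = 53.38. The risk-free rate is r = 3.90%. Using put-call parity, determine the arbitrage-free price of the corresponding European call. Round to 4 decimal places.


Put-call parity: C - P = S_0 * exp(-qT) - K * exp(-rT).
S_0 * exp(-qT) = 53.2400 * 1.00000000 = 53.24000000
K * exp(-rT) = 53.3800 * 0.96175071 = 51.33825285
C = P + S*exp(-qT) - K*exp(-rT)
C = 3.4869 + 53.24000000 - 51.33825285 = 5.3886

Answer: Call price = 5.3886


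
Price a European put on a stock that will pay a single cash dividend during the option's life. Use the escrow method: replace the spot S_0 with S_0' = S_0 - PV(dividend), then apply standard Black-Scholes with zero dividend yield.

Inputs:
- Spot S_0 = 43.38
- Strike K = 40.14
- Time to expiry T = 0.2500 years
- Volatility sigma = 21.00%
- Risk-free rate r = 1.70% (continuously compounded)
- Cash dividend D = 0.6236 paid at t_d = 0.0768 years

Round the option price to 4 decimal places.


Answer: Price = 0.6829

Derivation:
PV(D) = D * exp(-r * t_d) = 0.6236 * 0.99869525 = 0.62278636
S_0' = S_0 - PV(D) = 43.3800 - 0.62278636 = 42.75721364
d1 = (ln(S_0'/K) + (r + sigma^2/2)*T) / (sigma*sqrt(T)) = 0.69454360
d2 = d1 - sigma*sqrt(T) = 0.58954360
exp(-rT) = 0.99575902
N(-d1) = 0.24367068; N(-d2) = 0.27774834
P = K * exp(-rT) * N(-d2) - S_0' * N(-d1) = 40.1400 * 0.99575902 * 0.27774834 - 42.75721364 * 0.24367068 = 0.6829


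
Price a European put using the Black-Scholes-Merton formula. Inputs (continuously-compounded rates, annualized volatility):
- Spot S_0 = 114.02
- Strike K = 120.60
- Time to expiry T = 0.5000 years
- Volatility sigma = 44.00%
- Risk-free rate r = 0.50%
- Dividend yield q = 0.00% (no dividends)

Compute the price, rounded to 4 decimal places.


Answer: Price = 17.8357

Derivation:
d1 = (ln(S/K) + (r - q + 0.5*sigma^2) * T) / (sigma * sqrt(T)) = -0.01673083
d2 = d1 - sigma * sqrt(T) = -0.32785781
exp(-rT) = 0.99750312; exp(-qT) = 1.00000000
P = K * exp(-rT) * N(-d2) - S_0 * exp(-qT) * N(-d1)
N(-d1) = 0.50667432; N(-d2) = 0.62849041
P = 120.6000 * 0.99750312 * 0.62849041 - 114.0200 * 1.00000000 * 0.50667432 = 17.8357


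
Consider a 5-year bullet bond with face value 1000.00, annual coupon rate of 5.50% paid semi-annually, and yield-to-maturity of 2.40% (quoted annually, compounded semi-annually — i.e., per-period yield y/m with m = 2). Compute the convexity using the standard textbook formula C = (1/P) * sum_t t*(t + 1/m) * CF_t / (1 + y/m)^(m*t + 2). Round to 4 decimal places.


Answer: Convexity = 23.1619

Derivation:
Coupon per period c = face * coupon_rate / m = 27.500000
Periods per year m = 2; per-period yield y/m = 0.012000
Number of cashflows N = 10
Cashflows (t years, CF_t, discount factor 1/(1+y/m)^(m*t), PV):
  t = 0.5000: CF_t = 27.500000, DF = 0.988142, PV = 27.173913
  t = 1.0000: CF_t = 27.500000, DF = 0.976425, PV = 26.851693
  t = 1.5000: CF_t = 27.500000, DF = 0.964847, PV = 26.533293
  t = 2.0000: CF_t = 27.500000, DF = 0.953406, PV = 26.218669
  t = 2.5000: CF_t = 27.500000, DF = 0.942101, PV = 25.907776
  t = 3.0000: CF_t = 27.500000, DF = 0.930930, PV = 25.600569
  t = 3.5000: CF_t = 27.500000, DF = 0.919891, PV = 25.297005
  t = 4.0000: CF_t = 27.500000, DF = 0.908983, PV = 24.997040
  t = 4.5000: CF_t = 27.500000, DF = 0.898205, PV = 24.700633
  t = 5.0000: CF_t = 1027.500000, DF = 0.887554, PV = 911.961923
Price P = sum_t PV_t = 1145.242514
Convexity numerator sum_t t*(t + 1/m) * CF_t / (1+y/m)^(m*t + 2):
  t = 0.5000: term = 13.266647
  t = 1.0000: term = 39.328004
  t = 1.5000: term = 77.723328
  t = 2.0000: term = 128.002845
  t = 2.5000: term = 189.727537
  t = 3.0000: term = 262.468925
  t = 3.5000: term = 345.808861
  t = 4.0000: term = 439.339320
  t = 4.5000: term = 542.662204
  t = 5.0000: term = 24487.721329
Convexity = (1/P) * sum = 26526.049000 / 1145.242514 = 23.161949
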